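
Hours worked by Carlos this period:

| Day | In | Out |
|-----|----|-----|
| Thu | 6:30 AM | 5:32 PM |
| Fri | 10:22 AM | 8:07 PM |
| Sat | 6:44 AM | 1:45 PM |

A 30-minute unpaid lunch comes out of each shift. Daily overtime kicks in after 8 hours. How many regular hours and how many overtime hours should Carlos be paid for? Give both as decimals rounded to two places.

Regular 22.52 hours, overtime 3.78 hours

Thu: 6:30 AM–5:32 PM = 11 h 2 min; less 30 min break → 10 h 32 min
Fri: 10:22 AM–8:07 PM = 9 h 45 min; less 30 min break → 9 h 15 min
Sat: 6:44 AM–1:45 PM = 7 h 1 min; less 30 min break → 6 h 31 min
Thu reg 8 h 0 min / OT 2 h 32 min; Fri reg 8 h 0 min / OT 1 h 15 min; Sat reg 6 h 31 min / OT 0 h 0 min.
Totals: regular 22 h 31 min, overtime 3 h 47 min.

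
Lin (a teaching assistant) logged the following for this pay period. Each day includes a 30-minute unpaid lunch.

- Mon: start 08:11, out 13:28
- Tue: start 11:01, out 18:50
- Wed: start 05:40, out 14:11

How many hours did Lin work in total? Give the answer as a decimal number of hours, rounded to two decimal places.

20.12 hours

Mon: 08:11–13:28 = 5 h 17 min; less 30 min break → 4 h 47 min
Tue: 11:01–18:50 = 7 h 49 min; less 30 min break → 7 h 19 min
Wed: 05:40–14:11 = 8 h 31 min; less 30 min break → 8 h 1 min
Total: 4 h 47 min + 7 h 19 min + 8 h 1 min = 20 h 7 min.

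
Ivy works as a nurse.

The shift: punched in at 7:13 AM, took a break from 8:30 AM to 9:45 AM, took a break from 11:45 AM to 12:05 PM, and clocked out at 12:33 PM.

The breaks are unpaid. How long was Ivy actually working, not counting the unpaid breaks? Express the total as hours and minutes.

The shift: 7:13 AM–12:33 PM = 5 h 20 min; less 95 min break → 3 h 45 min

3 h 45 min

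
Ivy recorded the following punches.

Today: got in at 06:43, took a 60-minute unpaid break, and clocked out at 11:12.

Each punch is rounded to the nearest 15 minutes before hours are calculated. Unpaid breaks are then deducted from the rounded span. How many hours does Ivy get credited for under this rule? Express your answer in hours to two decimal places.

3.50 hours

Today: in 06:43→06:45, out 11:12→11:15; 4 h 30 min − 60 min = 3 h 30 min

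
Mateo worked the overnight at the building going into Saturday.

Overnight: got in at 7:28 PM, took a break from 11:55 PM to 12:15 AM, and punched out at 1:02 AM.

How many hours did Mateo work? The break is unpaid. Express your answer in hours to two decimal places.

5.23 hours

Overnight: 7:28 PM → midnight = 4 h 32 min; midnight → 1:02 AM = 1 h 2 min; span 5 h 34 min; less 20 min break → 5 h 14 min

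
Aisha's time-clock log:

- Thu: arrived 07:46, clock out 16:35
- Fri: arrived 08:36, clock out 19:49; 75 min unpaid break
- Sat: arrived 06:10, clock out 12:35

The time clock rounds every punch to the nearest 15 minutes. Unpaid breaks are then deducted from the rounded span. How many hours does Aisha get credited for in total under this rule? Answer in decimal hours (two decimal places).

25.00 hours

Thu: in 07:46→07:45, out 16:35→16:30; 8 h 45 min
Fri: in 08:36→08:30, out 19:49→19:45; 11 h 15 min − 75 min = 10 h 0 min
Sat: in 06:10→06:15, out 12:35→12:30; 6 h 15 min
Total credited: 25 h 0 min.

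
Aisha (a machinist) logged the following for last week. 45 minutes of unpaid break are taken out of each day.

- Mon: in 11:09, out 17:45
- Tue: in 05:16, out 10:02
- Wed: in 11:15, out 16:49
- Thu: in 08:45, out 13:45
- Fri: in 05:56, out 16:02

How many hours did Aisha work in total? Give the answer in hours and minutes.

Mon: 11:09–17:45 = 6 h 36 min; less 45 min break → 5 h 51 min
Tue: 05:16–10:02 = 4 h 46 min; less 45 min break → 4 h 1 min
Wed: 11:15–16:49 = 5 h 34 min; less 45 min break → 4 h 49 min
Thu: 08:45–13:45 = 5 h 0 min; less 45 min break → 4 h 15 min
Fri: 05:56–16:02 = 10 h 6 min; less 45 min break → 9 h 21 min
Total: 5 h 51 min + 4 h 1 min + 4 h 49 min + 4 h 15 min + 9 h 21 min = 28 h 17 min.

28 h 17 min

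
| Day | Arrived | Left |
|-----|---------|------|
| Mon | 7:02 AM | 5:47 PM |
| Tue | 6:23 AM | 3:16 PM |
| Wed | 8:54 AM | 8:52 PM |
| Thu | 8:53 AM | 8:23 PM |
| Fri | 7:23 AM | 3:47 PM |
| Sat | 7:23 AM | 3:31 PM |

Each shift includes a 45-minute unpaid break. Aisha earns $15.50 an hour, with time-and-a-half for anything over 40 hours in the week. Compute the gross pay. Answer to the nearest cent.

Mon: 7:02 AM–5:47 PM = 10 h 45 min; less 45 min break → 10 h 0 min
Tue: 6:23 AM–3:16 PM = 8 h 53 min; less 45 min break → 8 h 8 min
Wed: 8:54 AM–8:52 PM = 11 h 58 min; less 45 min break → 11 h 13 min
Thu: 8:53 AM–8:23 PM = 11 h 30 min; less 45 min break → 10 h 45 min
Fri: 7:23 AM–3:47 PM = 8 h 24 min; less 45 min break → 7 h 39 min
Sat: 7:23 AM–3:31 PM = 8 h 8 min; less 45 min break → 7 h 23 min
Total worked: 55 h 8 min = 3308 min.
Regular 40 h 0 min = 2400 min at $15.50/h; overtime 15 h 8 min = 908 min at $23.25/h.
Pay = (2400 × $15.50 + 908 × $23.25) ÷ 60 = $971.85.

$971.85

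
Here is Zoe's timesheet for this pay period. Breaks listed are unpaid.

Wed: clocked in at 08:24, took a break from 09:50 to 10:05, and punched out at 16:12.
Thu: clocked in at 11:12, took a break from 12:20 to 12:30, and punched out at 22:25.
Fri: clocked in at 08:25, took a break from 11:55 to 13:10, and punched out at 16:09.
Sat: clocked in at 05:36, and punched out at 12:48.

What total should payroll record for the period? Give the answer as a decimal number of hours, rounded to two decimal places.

Wed: 08:24–16:12 = 7 h 48 min; less 15 min break → 7 h 33 min
Thu: 11:12–22:25 = 11 h 13 min; less 10 min break → 11 h 3 min
Fri: 08:25–16:09 = 7 h 44 min; less 75 min break → 6 h 29 min
Sat: 05:36–12:48 = 7 h 12 min
Total: 7 h 33 min + 11 h 3 min + 6 h 29 min + 7 h 12 min = 32 h 17 min.

32.28 hours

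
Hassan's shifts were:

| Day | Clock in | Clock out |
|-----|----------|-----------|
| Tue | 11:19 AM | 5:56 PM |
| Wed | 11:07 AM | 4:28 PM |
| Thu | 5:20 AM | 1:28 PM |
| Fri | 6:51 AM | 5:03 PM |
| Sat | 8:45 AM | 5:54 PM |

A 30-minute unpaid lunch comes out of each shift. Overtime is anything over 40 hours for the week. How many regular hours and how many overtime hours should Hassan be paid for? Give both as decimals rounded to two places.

Regular 36.95 hours, overtime 0.00 hours

Tue: 11:19 AM–5:56 PM = 6 h 37 min; less 30 min break → 6 h 7 min
Wed: 11:07 AM–4:28 PM = 5 h 21 min; less 30 min break → 4 h 51 min
Thu: 5:20 AM–1:28 PM = 8 h 8 min; less 30 min break → 7 h 38 min
Fri: 6:51 AM–5:03 PM = 10 h 12 min; less 30 min break → 9 h 42 min
Sat: 8:45 AM–5:54 PM = 9 h 9 min; less 30 min break → 8 h 39 min
Total worked: 36 h 57 min = 36.95 h.
Threshold 40 h → overtime 0 h 0 min, regular 36 h 57 min.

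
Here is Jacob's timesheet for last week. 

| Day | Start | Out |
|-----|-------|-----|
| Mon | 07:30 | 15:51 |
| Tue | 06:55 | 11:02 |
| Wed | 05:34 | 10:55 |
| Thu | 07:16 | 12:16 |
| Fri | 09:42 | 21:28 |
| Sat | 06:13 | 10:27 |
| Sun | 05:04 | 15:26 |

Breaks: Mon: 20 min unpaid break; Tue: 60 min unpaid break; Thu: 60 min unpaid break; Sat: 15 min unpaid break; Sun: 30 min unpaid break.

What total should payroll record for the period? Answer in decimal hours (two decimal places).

46.10 hours

Mon: 07:30–15:51 = 8 h 21 min; less 20 min break → 8 h 1 min
Tue: 06:55–11:02 = 4 h 7 min; less 60 min break → 3 h 7 min
Wed: 05:34–10:55 = 5 h 21 min
Thu: 07:16–12:16 = 5 h 0 min; less 60 min break → 4 h 0 min
Fri: 09:42–21:28 = 11 h 46 min
Sat: 06:13–10:27 = 4 h 14 min; less 15 min break → 3 h 59 min
Sun: 05:04–15:26 = 10 h 22 min; less 30 min break → 9 h 52 min
Total: 8 h 1 min + 3 h 7 min + 5 h 21 min + 4 h 0 min + 11 h 46 min + 3 h 59 min + 9 h 52 min = 46 h 6 min.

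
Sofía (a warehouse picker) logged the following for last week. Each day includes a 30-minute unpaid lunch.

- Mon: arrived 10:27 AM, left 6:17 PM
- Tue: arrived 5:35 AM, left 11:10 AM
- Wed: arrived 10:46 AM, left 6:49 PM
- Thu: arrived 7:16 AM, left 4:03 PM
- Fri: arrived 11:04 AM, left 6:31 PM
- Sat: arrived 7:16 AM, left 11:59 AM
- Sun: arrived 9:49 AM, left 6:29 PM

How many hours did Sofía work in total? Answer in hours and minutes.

47 h 35 min

Mon: 10:27 AM–6:17 PM = 7 h 50 min; less 30 min break → 7 h 20 min
Tue: 5:35 AM–11:10 AM = 5 h 35 min; less 30 min break → 5 h 5 min
Wed: 10:46 AM–6:49 PM = 8 h 3 min; less 30 min break → 7 h 33 min
Thu: 7:16 AM–4:03 PM = 8 h 47 min; less 30 min break → 8 h 17 min
Fri: 11:04 AM–6:31 PM = 7 h 27 min; less 30 min break → 6 h 57 min
Sat: 7:16 AM–11:59 AM = 4 h 43 min; less 30 min break → 4 h 13 min
Sun: 9:49 AM–6:29 PM = 8 h 40 min; less 30 min break → 8 h 10 min
Total: 7 h 20 min + 5 h 5 min + 7 h 33 min + 8 h 17 min + 6 h 57 min + 4 h 13 min + 8 h 10 min = 47 h 35 min.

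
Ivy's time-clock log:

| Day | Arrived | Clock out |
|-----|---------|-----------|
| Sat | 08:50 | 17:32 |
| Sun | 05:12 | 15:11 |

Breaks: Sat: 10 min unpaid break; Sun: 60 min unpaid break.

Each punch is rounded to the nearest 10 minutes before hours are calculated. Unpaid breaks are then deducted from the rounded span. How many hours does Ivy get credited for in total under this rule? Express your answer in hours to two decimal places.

17.50 hours

Sat: in 08:50→08:50, out 17:32→17:30; 8 h 40 min − 10 min = 8 h 30 min
Sun: in 05:12→05:10, out 15:11→15:10; 10 h 0 min − 60 min = 9 h 0 min
Total credited: 17 h 30 min.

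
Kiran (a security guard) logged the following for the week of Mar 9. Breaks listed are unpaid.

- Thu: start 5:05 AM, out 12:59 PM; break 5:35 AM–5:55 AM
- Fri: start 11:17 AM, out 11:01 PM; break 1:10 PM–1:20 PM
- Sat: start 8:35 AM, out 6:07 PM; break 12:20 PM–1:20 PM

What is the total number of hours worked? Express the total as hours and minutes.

27 h 40 min

Thu: 5:05 AM–12:59 PM = 7 h 54 min; less 20 min break → 7 h 34 min
Fri: 11:17 AM–11:01 PM = 11 h 44 min; less 10 min break → 11 h 34 min
Sat: 8:35 AM–6:07 PM = 9 h 32 min; less 60 min break → 8 h 32 min
Total: 7 h 34 min + 11 h 34 min + 8 h 32 min = 27 h 40 min.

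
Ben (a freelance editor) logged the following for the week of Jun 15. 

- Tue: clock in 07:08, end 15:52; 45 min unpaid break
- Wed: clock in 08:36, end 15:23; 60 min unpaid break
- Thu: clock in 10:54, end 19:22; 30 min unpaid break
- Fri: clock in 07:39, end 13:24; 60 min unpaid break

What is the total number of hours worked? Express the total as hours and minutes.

26 h 29 min

Tue: 07:08–15:52 = 8 h 44 min; less 45 min break → 7 h 59 min
Wed: 08:36–15:23 = 6 h 47 min; less 60 min break → 5 h 47 min
Thu: 10:54–19:22 = 8 h 28 min; less 30 min break → 7 h 58 min
Fri: 07:39–13:24 = 5 h 45 min; less 60 min break → 4 h 45 min
Total: 7 h 59 min + 5 h 47 min + 7 h 58 min + 4 h 45 min = 26 h 29 min.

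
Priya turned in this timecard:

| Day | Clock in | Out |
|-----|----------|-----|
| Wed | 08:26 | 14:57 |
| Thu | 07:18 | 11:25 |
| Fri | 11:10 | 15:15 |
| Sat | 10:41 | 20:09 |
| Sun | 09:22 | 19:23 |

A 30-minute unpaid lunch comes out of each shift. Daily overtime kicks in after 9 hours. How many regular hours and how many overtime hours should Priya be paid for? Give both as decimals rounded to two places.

Wed: 08:26–14:57 = 6 h 31 min; less 30 min break → 6 h 1 min
Thu: 07:18–11:25 = 4 h 7 min; less 30 min break → 3 h 37 min
Fri: 11:10–15:15 = 4 h 5 min; less 30 min break → 3 h 35 min
Sat: 10:41–20:09 = 9 h 28 min; less 30 min break → 8 h 58 min
Sun: 09:22–19:23 = 10 h 1 min; less 30 min break → 9 h 31 min
Wed reg 6 h 1 min / OT 0 h 0 min; Thu reg 3 h 37 min / OT 0 h 0 min; Fri reg 3 h 35 min / OT 0 h 0 min; Sat reg 8 h 58 min / OT 0 h 0 min; Sun reg 9 h 0 min / OT 0 h 31 min.
Totals: regular 31 h 11 min, overtime 0 h 31 min.

Regular 31.18 hours, overtime 0.52 hours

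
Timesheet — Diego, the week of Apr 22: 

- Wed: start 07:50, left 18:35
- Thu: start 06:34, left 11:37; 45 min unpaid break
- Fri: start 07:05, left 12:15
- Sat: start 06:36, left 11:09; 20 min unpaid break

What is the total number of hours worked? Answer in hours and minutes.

24 h 26 min

Wed: 07:50–18:35 = 10 h 45 min
Thu: 06:34–11:37 = 5 h 3 min; less 45 min break → 4 h 18 min
Fri: 07:05–12:15 = 5 h 10 min
Sat: 06:36–11:09 = 4 h 33 min; less 20 min break → 4 h 13 min
Total: 10 h 45 min + 4 h 18 min + 5 h 10 min + 4 h 13 min = 24 h 26 min.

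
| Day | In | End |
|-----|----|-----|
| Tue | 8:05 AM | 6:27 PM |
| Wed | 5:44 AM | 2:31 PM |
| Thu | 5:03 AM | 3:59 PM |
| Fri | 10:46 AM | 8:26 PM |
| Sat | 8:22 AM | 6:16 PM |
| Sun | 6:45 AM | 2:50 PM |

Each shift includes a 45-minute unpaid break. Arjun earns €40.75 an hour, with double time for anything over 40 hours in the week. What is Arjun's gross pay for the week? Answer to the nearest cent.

Tue: 8:05 AM–6:27 PM = 10 h 22 min; less 45 min break → 9 h 37 min
Wed: 5:44 AM–2:31 PM = 8 h 47 min; less 45 min break → 8 h 2 min
Thu: 5:03 AM–3:59 PM = 10 h 56 min; less 45 min break → 10 h 11 min
Fri: 10:46 AM–8:26 PM = 9 h 40 min; less 45 min break → 8 h 55 min
Sat: 8:22 AM–6:16 PM = 9 h 54 min; less 45 min break → 9 h 9 min
Sun: 6:45 AM–2:50 PM = 8 h 5 min; less 45 min break → 7 h 20 min
Total worked: 53 h 14 min = 3194 min.
Regular 40 h 0 min = 2400 min at €40.75/h; overtime 13 h 14 min = 794 min at €81.50/h.
Pay = (2400 × €40.75 + 794 × €81.50) ÷ 60 = €2708.52.

€2708.52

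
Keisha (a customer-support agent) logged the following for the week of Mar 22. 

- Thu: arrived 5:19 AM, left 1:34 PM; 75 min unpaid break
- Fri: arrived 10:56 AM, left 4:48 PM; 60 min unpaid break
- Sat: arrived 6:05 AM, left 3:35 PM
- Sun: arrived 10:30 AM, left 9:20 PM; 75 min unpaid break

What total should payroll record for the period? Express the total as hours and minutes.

Thu: 5:19 AM–1:34 PM = 8 h 15 min; less 75 min break → 7 h 0 min
Fri: 10:56 AM–4:48 PM = 5 h 52 min; less 60 min break → 4 h 52 min
Sat: 6:05 AM–3:35 PM = 9 h 30 min
Sun: 10:30 AM–9:20 PM = 10 h 50 min; less 75 min break → 9 h 35 min
Total: 7 h 0 min + 4 h 52 min + 9 h 30 min + 9 h 35 min = 30 h 57 min.

30 h 57 min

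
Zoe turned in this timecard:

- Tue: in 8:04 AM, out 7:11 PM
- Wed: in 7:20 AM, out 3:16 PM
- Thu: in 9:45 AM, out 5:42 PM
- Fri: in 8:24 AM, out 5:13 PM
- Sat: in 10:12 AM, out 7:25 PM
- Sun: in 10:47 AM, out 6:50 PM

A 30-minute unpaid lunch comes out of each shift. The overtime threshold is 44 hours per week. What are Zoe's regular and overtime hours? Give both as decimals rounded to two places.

Tue: 8:04 AM–7:11 PM = 11 h 7 min; less 30 min break → 10 h 37 min
Wed: 7:20 AM–3:16 PM = 7 h 56 min; less 30 min break → 7 h 26 min
Thu: 9:45 AM–5:42 PM = 7 h 57 min; less 30 min break → 7 h 27 min
Fri: 8:24 AM–5:13 PM = 8 h 49 min; less 30 min break → 8 h 19 min
Sat: 10:12 AM–7:25 PM = 9 h 13 min; less 30 min break → 8 h 43 min
Sun: 10:47 AM–6:50 PM = 8 h 3 min; less 30 min break → 7 h 33 min
Total worked: 50 h 5 min = 50.08 h.
Threshold 44 h → overtime 6 h 5 min, regular 44 h 0 min.

Regular 44.00 hours, overtime 6.08 hours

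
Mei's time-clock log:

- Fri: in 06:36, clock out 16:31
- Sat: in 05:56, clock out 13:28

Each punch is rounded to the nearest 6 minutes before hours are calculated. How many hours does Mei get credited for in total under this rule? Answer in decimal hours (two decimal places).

17.50 hours

Fri: in 06:36→06:36, out 16:31→16:30; 9 h 54 min
Sat: in 05:56→05:54, out 13:28→13:30; 7 h 36 min
Total credited: 17 h 30 min.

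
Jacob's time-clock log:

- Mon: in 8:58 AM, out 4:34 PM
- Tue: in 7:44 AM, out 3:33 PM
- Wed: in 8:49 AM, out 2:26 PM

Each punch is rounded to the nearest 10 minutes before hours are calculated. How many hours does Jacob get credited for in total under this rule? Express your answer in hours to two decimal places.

21.00 hours

Mon: in 8:58 AM→9:00 AM, out 4:34 PM→4:30 PM; 7 h 30 min
Tue: in 7:44 AM→7:40 AM, out 3:33 PM→3:30 PM; 7 h 50 min
Wed: in 8:49 AM→8:50 AM, out 2:26 PM→2:30 PM; 5 h 40 min
Total credited: 21 h 0 min.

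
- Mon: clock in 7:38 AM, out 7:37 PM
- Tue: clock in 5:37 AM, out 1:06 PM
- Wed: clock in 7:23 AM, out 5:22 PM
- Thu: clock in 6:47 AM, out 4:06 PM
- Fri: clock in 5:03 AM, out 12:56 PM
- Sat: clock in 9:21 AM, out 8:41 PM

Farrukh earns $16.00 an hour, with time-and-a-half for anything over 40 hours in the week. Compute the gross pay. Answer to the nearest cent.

$1071.60

Mon: 7:38 AM–7:37 PM = 11 h 59 min
Tue: 5:37 AM–1:06 PM = 7 h 29 min
Wed: 7:23 AM–5:22 PM = 9 h 59 min
Thu: 6:47 AM–4:06 PM = 9 h 19 min
Fri: 5:03 AM–12:56 PM = 7 h 53 min
Sat: 9:21 AM–8:41 PM = 11 h 20 min
Total worked: 57 h 59 min = 3479 min.
Regular 40 h 0 min = 2400 min at $16.00/h; overtime 17 h 59 min = 1079 min at $24.00/h.
Pay = (2400 × $16.00 + 1079 × $24.00) ÷ 60 = $1071.60.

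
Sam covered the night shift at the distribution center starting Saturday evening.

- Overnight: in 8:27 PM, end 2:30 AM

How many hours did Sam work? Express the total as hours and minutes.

6 h 3 min

Overnight: 8:27 PM → midnight = 3 h 33 min; midnight → 2:30 AM = 2 h 30 min; span 6 h 3 min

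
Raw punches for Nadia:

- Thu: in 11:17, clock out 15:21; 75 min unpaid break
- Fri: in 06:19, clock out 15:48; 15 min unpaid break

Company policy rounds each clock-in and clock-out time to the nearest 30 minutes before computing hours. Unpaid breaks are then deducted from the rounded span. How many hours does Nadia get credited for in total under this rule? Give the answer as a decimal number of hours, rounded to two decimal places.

12.00 hours

Thu: in 11:17→11:30, out 15:21→15:30; 4 h 0 min − 75 min = 2 h 45 min
Fri: in 06:19→06:30, out 15:48→16:00; 9 h 30 min − 15 min = 9 h 15 min
Total credited: 12 h 0 min.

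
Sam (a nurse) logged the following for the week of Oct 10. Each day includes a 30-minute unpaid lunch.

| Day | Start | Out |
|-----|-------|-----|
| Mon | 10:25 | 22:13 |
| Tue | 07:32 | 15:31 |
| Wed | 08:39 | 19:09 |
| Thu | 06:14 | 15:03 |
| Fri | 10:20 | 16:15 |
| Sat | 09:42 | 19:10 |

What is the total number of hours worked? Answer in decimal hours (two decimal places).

51.48 hours

Mon: 10:25–22:13 = 11 h 48 min; less 30 min break → 11 h 18 min
Tue: 07:32–15:31 = 7 h 59 min; less 30 min break → 7 h 29 min
Wed: 08:39–19:09 = 10 h 30 min; less 30 min break → 10 h 0 min
Thu: 06:14–15:03 = 8 h 49 min; less 30 min break → 8 h 19 min
Fri: 10:20–16:15 = 5 h 55 min; less 30 min break → 5 h 25 min
Sat: 09:42–19:10 = 9 h 28 min; less 30 min break → 8 h 58 min
Total: 11 h 18 min + 7 h 29 min + 10 h 0 min + 8 h 19 min + 5 h 25 min + 8 h 58 min = 51 h 29 min.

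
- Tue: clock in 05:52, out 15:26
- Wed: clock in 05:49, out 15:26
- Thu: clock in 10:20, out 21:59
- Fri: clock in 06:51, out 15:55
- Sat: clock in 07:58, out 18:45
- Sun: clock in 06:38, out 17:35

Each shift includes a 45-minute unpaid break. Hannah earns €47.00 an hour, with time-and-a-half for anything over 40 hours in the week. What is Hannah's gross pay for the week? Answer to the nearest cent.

€3087.90

Tue: 05:52–15:26 = 9 h 34 min; less 45 min break → 8 h 49 min
Wed: 05:49–15:26 = 9 h 37 min; less 45 min break → 8 h 52 min
Thu: 10:20–21:59 = 11 h 39 min; less 45 min break → 10 h 54 min
Fri: 06:51–15:55 = 9 h 4 min; less 45 min break → 8 h 19 min
Sat: 07:58–18:45 = 10 h 47 min; less 45 min break → 10 h 2 min
Sun: 06:38–17:35 = 10 h 57 min; less 45 min break → 10 h 12 min
Total worked: 57 h 8 min = 3428 min.
Regular 40 h 0 min = 2400 min at €47.00/h; overtime 17 h 8 min = 1028 min at €70.50/h.
Pay = (2400 × €47.00 + 1028 × €70.50) ÷ 60 = €3087.90.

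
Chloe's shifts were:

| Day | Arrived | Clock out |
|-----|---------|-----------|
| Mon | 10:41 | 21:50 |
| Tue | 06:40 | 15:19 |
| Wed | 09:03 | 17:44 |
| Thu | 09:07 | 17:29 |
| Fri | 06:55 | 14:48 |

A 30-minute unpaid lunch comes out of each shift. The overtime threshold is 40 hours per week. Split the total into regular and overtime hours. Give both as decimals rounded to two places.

Mon: 10:41–21:50 = 11 h 9 min; less 30 min break → 10 h 39 min
Tue: 06:40–15:19 = 8 h 39 min; less 30 min break → 8 h 9 min
Wed: 09:03–17:44 = 8 h 41 min; less 30 min break → 8 h 11 min
Thu: 09:07–17:29 = 8 h 22 min; less 30 min break → 7 h 52 min
Fri: 06:55–14:48 = 7 h 53 min; less 30 min break → 7 h 23 min
Total worked: 42 h 14 min = 42.23 h.
Threshold 40 h → overtime 2 h 14 min, regular 40 h 0 min.

Regular 40.00 hours, overtime 2.23 hours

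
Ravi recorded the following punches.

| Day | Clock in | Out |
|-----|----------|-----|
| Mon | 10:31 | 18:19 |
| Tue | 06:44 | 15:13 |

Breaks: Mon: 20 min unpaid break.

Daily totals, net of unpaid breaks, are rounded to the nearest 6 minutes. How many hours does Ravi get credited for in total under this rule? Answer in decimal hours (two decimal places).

16.00 hours

Mon: 10:31–18:19 = 7 h 48 min − 20 min = 7 h 28 min → rounds to 7 h 30 min
Tue: 06:44–15:13 = 8 h 29 min → rounds to 8 h 30 min
Total credited: 16 h 0 min.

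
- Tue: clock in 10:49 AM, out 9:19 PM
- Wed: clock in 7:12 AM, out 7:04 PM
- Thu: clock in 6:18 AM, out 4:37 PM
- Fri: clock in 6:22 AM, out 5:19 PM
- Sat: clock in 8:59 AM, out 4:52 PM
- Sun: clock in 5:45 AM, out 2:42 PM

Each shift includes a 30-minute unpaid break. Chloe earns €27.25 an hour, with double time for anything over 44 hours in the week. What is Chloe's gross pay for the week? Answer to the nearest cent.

€1932.93

Tue: 10:49 AM–9:19 PM = 10 h 30 min; less 30 min break → 10 h 0 min
Wed: 7:12 AM–7:04 PM = 11 h 52 min; less 30 min break → 11 h 22 min
Thu: 6:18 AM–4:37 PM = 10 h 19 min; less 30 min break → 9 h 49 min
Fri: 6:22 AM–5:19 PM = 10 h 57 min; less 30 min break → 10 h 27 min
Sat: 8:59 AM–4:52 PM = 7 h 53 min; less 30 min break → 7 h 23 min
Sun: 5:45 AM–2:42 PM = 8 h 57 min; less 30 min break → 8 h 27 min
Total worked: 57 h 28 min = 3448 min.
Regular 44 h 0 min = 2640 min at €27.25/h; overtime 13 h 28 min = 808 min at €54.50/h.
Pay = (2640 × €27.25 + 808 × €54.50) ÷ 60 = €1932.93.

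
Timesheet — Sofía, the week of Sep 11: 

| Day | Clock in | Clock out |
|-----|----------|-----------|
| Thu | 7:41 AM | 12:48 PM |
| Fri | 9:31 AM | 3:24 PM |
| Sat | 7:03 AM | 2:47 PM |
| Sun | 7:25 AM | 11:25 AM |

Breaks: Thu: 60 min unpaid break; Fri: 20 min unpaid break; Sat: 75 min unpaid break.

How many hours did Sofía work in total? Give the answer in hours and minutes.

Thu: 7:41 AM–12:48 PM = 5 h 7 min; less 60 min break → 4 h 7 min
Fri: 9:31 AM–3:24 PM = 5 h 53 min; less 20 min break → 5 h 33 min
Sat: 7:03 AM–2:47 PM = 7 h 44 min; less 75 min break → 6 h 29 min
Sun: 7:25 AM–11:25 AM = 4 h 0 min
Total: 4 h 7 min + 5 h 33 min + 6 h 29 min + 4 h 0 min = 20 h 9 min.

20 h 9 min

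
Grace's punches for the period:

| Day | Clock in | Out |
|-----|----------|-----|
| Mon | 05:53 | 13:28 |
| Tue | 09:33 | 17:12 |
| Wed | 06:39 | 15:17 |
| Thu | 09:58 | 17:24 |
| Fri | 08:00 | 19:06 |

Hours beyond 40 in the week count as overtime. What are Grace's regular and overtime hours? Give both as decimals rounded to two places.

Regular 40.00 hours, overtime 2.40 hours

Mon: 05:53–13:28 = 7 h 35 min
Tue: 09:33–17:12 = 7 h 39 min
Wed: 06:39–15:17 = 8 h 38 min
Thu: 09:58–17:24 = 7 h 26 min
Fri: 08:00–19:06 = 11 h 6 min
Total worked: 42 h 24 min = 42.40 h.
Threshold 40 h → overtime 2 h 24 min, regular 40 h 0 min.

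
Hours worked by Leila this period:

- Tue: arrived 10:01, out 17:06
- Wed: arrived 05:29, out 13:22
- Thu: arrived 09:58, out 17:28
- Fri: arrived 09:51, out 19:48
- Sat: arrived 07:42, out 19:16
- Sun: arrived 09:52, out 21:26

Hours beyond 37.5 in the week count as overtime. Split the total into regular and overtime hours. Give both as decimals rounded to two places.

Tue: 10:01–17:06 = 7 h 5 min
Wed: 05:29–13:22 = 7 h 53 min
Thu: 09:58–17:28 = 7 h 30 min
Fri: 09:51–19:48 = 9 h 57 min
Sat: 07:42–19:16 = 11 h 34 min
Sun: 09:52–21:26 = 11 h 34 min
Total worked: 55 h 33 min = 55.55 h.
Threshold 37.5 h → overtime 18 h 3 min, regular 37 h 30 min.

Regular 37.50 hours, overtime 18.05 hours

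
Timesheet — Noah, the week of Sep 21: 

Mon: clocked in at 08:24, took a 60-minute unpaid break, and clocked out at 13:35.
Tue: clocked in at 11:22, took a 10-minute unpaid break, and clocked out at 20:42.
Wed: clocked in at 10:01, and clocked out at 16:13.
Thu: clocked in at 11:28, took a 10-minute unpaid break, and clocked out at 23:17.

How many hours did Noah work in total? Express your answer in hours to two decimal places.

31.20 hours

Mon: 08:24–13:35 = 5 h 11 min; less 60 min break → 4 h 11 min
Tue: 11:22–20:42 = 9 h 20 min; less 10 min break → 9 h 10 min
Wed: 10:01–16:13 = 6 h 12 min
Thu: 11:28–23:17 = 11 h 49 min; less 10 min break → 11 h 39 min
Total: 4 h 11 min + 9 h 10 min + 6 h 12 min + 11 h 39 min = 31 h 12 min.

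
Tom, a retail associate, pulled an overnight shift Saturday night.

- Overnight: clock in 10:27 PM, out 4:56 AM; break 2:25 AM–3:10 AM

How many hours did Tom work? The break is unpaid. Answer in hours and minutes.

5 h 44 min

Overnight: 10:27 PM → midnight = 1 h 33 min; midnight → 4:56 AM = 4 h 56 min; span 6 h 29 min; less 45 min break → 5 h 44 min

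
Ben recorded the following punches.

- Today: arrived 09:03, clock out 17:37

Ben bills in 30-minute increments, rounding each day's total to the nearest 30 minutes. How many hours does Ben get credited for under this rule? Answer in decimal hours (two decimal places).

8.50 hours

Today: 09:03–17:37 = 8 h 34 min → rounds to 8 h 30 min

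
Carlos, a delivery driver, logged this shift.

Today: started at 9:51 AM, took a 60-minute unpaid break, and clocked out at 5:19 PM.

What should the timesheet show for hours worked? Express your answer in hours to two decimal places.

Today: 9:51 AM–5:19 PM = 7 h 28 min; less 60 min break → 6 h 28 min

6.47 hours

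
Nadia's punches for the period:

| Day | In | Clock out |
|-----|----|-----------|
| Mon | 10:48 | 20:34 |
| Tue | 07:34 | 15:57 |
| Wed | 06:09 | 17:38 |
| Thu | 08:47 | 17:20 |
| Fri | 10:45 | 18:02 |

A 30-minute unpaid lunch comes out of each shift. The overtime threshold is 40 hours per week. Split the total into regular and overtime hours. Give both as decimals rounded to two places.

Mon: 10:48–20:34 = 9 h 46 min; less 30 min break → 9 h 16 min
Tue: 07:34–15:57 = 8 h 23 min; less 30 min break → 7 h 53 min
Wed: 06:09–17:38 = 11 h 29 min; less 30 min break → 10 h 59 min
Thu: 08:47–17:20 = 8 h 33 min; less 30 min break → 8 h 3 min
Fri: 10:45–18:02 = 7 h 17 min; less 30 min break → 6 h 47 min
Total worked: 42 h 58 min = 42.97 h.
Threshold 40 h → overtime 2 h 58 min, regular 40 h 0 min.

Regular 40.00 hours, overtime 2.97 hours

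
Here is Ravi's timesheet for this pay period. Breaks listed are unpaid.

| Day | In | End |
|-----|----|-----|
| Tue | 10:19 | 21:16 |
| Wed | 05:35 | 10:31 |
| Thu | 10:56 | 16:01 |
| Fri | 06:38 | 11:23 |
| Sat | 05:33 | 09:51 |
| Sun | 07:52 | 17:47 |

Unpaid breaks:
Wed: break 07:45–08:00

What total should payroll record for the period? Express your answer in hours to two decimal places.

Tue: 10:19–21:16 = 10 h 57 min
Wed: 05:35–10:31 = 4 h 56 min; less 15 min break → 4 h 41 min
Thu: 10:56–16:01 = 5 h 5 min
Fri: 06:38–11:23 = 4 h 45 min
Sat: 05:33–09:51 = 4 h 18 min
Sun: 07:52–17:47 = 9 h 55 min
Total: 10 h 57 min + 4 h 41 min + 5 h 5 min + 4 h 45 min + 4 h 18 min + 9 h 55 min = 39 h 41 min.

39.68 hours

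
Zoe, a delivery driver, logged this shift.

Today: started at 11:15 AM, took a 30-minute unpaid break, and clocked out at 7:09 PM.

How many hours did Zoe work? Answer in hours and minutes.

7 h 24 min

Today: 11:15 AM–7:09 PM = 7 h 54 min; less 30 min break → 7 h 24 min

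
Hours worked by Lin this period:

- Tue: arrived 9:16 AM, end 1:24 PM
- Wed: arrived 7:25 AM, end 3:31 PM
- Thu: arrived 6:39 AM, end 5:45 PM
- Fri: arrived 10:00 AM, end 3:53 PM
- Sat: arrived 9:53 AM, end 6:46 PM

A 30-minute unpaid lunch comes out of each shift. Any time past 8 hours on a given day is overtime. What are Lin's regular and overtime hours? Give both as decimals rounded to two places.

Regular 32.62 hours, overtime 2.98 hours

Tue: 9:16 AM–1:24 PM = 4 h 8 min; less 30 min break → 3 h 38 min
Wed: 7:25 AM–3:31 PM = 8 h 6 min; less 30 min break → 7 h 36 min
Thu: 6:39 AM–5:45 PM = 11 h 6 min; less 30 min break → 10 h 36 min
Fri: 10:00 AM–3:53 PM = 5 h 53 min; less 30 min break → 5 h 23 min
Sat: 9:53 AM–6:46 PM = 8 h 53 min; less 30 min break → 8 h 23 min
Tue reg 3 h 38 min / OT 0 h 0 min; Wed reg 7 h 36 min / OT 0 h 0 min; Thu reg 8 h 0 min / OT 2 h 36 min; Fri reg 5 h 23 min / OT 0 h 0 min; Sat reg 8 h 0 min / OT 0 h 23 min.
Totals: regular 32 h 37 min, overtime 2 h 59 min.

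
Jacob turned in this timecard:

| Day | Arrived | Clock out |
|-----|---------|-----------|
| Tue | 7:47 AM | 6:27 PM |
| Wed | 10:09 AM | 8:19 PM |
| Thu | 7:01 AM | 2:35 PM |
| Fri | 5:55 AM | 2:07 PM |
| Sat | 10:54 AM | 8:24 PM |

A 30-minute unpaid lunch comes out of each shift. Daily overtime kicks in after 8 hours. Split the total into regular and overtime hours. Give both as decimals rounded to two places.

Regular 38.77 hours, overtime 4.83 hours

Tue: 7:47 AM–6:27 PM = 10 h 40 min; less 30 min break → 10 h 10 min
Wed: 10:09 AM–8:19 PM = 10 h 10 min; less 30 min break → 9 h 40 min
Thu: 7:01 AM–2:35 PM = 7 h 34 min; less 30 min break → 7 h 4 min
Fri: 5:55 AM–2:07 PM = 8 h 12 min; less 30 min break → 7 h 42 min
Sat: 10:54 AM–8:24 PM = 9 h 30 min; less 30 min break → 9 h 0 min
Tue reg 8 h 0 min / OT 2 h 10 min; Wed reg 8 h 0 min / OT 1 h 40 min; Thu reg 7 h 4 min / OT 0 h 0 min; Fri reg 7 h 42 min / OT 0 h 0 min; Sat reg 8 h 0 min / OT 1 h 0 min.
Totals: regular 38 h 46 min, overtime 4 h 50 min.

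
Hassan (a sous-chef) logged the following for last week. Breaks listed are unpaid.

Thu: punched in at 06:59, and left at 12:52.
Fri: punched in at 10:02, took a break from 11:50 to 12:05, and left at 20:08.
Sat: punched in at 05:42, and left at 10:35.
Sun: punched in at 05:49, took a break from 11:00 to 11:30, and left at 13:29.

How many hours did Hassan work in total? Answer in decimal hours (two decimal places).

27.78 hours

Thu: 06:59–12:52 = 5 h 53 min
Fri: 10:02–20:08 = 10 h 6 min; less 15 min break → 9 h 51 min
Sat: 05:42–10:35 = 4 h 53 min
Sun: 05:49–13:29 = 7 h 40 min; less 30 min break → 7 h 10 min
Total: 5 h 53 min + 9 h 51 min + 4 h 53 min + 7 h 10 min = 27 h 47 min.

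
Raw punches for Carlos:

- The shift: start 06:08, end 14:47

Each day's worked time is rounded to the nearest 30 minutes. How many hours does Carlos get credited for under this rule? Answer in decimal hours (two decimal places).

The shift: 06:08–14:47 = 8 h 39 min → rounds to 8 h 30 min

8.50 hours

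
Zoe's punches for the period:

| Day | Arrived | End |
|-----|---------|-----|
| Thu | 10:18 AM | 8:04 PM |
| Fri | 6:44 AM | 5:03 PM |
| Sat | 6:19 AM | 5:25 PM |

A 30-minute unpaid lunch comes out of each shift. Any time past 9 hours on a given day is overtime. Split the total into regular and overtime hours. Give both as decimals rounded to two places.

Thu: 10:18 AM–8:04 PM = 9 h 46 min; less 30 min break → 9 h 16 min
Fri: 6:44 AM–5:03 PM = 10 h 19 min; less 30 min break → 9 h 49 min
Sat: 6:19 AM–5:25 PM = 11 h 6 min; less 30 min break → 10 h 36 min
Thu reg 9 h 0 min / OT 0 h 16 min; Fri reg 9 h 0 min / OT 0 h 49 min; Sat reg 9 h 0 min / OT 1 h 36 min.
Totals: regular 27 h 0 min, overtime 2 h 41 min.

Regular 27.00 hours, overtime 2.68 hours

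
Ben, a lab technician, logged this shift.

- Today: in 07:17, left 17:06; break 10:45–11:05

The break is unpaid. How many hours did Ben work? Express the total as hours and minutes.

Today: 07:17–17:06 = 9 h 49 min; less 20 min break → 9 h 29 min

9 h 29 min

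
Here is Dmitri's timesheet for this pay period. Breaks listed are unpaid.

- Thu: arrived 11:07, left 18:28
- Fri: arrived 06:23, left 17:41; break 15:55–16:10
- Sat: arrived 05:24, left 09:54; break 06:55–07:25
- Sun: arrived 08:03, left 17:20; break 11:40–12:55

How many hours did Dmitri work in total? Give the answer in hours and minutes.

30 h 26 min

Thu: 11:07–18:28 = 7 h 21 min
Fri: 06:23–17:41 = 11 h 18 min; less 15 min break → 11 h 3 min
Sat: 05:24–09:54 = 4 h 30 min; less 30 min break → 4 h 0 min
Sun: 08:03–17:20 = 9 h 17 min; less 75 min break → 8 h 2 min
Total: 7 h 21 min + 11 h 3 min + 4 h 0 min + 8 h 2 min = 30 h 26 min.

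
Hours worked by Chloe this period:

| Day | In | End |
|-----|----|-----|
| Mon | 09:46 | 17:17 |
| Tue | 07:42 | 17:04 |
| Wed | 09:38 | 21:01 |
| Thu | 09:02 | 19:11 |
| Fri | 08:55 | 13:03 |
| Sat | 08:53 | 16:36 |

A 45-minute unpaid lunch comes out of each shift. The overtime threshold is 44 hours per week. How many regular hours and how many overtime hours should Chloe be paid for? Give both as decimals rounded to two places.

Regular 44.00 hours, overtime 1.77 hours

Mon: 09:46–17:17 = 7 h 31 min; less 45 min break → 6 h 46 min
Tue: 07:42–17:04 = 9 h 22 min; less 45 min break → 8 h 37 min
Wed: 09:38–21:01 = 11 h 23 min; less 45 min break → 10 h 38 min
Thu: 09:02–19:11 = 10 h 9 min; less 45 min break → 9 h 24 min
Fri: 08:55–13:03 = 4 h 8 min; less 45 min break → 3 h 23 min
Sat: 08:53–16:36 = 7 h 43 min; less 45 min break → 6 h 58 min
Total worked: 45 h 46 min = 45.77 h.
Threshold 44 h → overtime 1 h 46 min, regular 44 h 0 min.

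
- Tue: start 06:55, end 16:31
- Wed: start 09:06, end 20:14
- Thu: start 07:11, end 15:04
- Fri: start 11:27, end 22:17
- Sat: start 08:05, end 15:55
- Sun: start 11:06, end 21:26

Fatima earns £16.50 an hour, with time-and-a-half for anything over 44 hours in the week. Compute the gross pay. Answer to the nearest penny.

£1063.01

Tue: 06:55–16:31 = 9 h 36 min
Wed: 09:06–20:14 = 11 h 8 min
Thu: 07:11–15:04 = 7 h 53 min
Fri: 11:27–22:17 = 10 h 50 min
Sat: 08:05–15:55 = 7 h 50 min
Sun: 11:06–21:26 = 10 h 20 min
Total worked: 57 h 37 min = 3457 min.
Regular 44 h 0 min = 2640 min at £16.50/h; overtime 13 h 37 min = 817 min at £24.75/h.
Pay = (2640 × £16.50 + 817 × £24.75) ÷ 60 = £1063.01.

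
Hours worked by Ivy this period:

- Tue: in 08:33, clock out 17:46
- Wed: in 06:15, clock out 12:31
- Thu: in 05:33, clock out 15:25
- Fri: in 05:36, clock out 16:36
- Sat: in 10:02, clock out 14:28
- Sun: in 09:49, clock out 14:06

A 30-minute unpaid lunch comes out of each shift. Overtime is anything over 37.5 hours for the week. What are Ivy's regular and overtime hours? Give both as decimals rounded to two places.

Regular 37.50 hours, overtime 4.57 hours

Tue: 08:33–17:46 = 9 h 13 min; less 30 min break → 8 h 43 min
Wed: 06:15–12:31 = 6 h 16 min; less 30 min break → 5 h 46 min
Thu: 05:33–15:25 = 9 h 52 min; less 30 min break → 9 h 22 min
Fri: 05:36–16:36 = 11 h 0 min; less 30 min break → 10 h 30 min
Sat: 10:02–14:28 = 4 h 26 min; less 30 min break → 3 h 56 min
Sun: 09:49–14:06 = 4 h 17 min; less 30 min break → 3 h 47 min
Total worked: 42 h 4 min = 42.07 h.
Threshold 37.5 h → overtime 4 h 34 min, regular 37 h 30 min.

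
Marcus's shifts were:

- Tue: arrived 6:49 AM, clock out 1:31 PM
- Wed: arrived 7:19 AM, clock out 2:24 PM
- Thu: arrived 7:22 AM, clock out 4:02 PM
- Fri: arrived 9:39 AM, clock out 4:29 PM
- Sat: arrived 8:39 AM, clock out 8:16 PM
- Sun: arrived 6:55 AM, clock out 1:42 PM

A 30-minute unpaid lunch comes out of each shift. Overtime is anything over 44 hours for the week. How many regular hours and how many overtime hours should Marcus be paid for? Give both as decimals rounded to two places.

Tue: 6:49 AM–1:31 PM = 6 h 42 min; less 30 min break → 6 h 12 min
Wed: 7:19 AM–2:24 PM = 7 h 5 min; less 30 min break → 6 h 35 min
Thu: 7:22 AM–4:02 PM = 8 h 40 min; less 30 min break → 8 h 10 min
Fri: 9:39 AM–4:29 PM = 6 h 50 min; less 30 min break → 6 h 20 min
Sat: 8:39 AM–8:16 PM = 11 h 37 min; less 30 min break → 11 h 7 min
Sun: 6:55 AM–1:42 PM = 6 h 47 min; less 30 min break → 6 h 17 min
Total worked: 44 h 41 min = 44.68 h.
Threshold 44 h → overtime 0 h 41 min, regular 44 h 0 min.

Regular 44.00 hours, overtime 0.68 hours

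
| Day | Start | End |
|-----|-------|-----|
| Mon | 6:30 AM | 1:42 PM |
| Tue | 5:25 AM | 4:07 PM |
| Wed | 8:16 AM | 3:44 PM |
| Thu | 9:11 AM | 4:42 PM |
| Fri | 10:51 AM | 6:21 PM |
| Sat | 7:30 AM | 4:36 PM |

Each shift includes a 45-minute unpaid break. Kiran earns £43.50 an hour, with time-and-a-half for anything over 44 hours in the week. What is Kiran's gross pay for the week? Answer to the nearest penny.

Mon: 6:30 AM–1:42 PM = 7 h 12 min; less 45 min break → 6 h 27 min
Tue: 5:25 AM–4:07 PM = 10 h 42 min; less 45 min break → 9 h 57 min
Wed: 8:16 AM–3:44 PM = 7 h 28 min; less 45 min break → 6 h 43 min
Thu: 9:11 AM–4:42 PM = 7 h 31 min; less 45 min break → 6 h 46 min
Fri: 10:51 AM–6:21 PM = 7 h 30 min; less 45 min break → 6 h 45 min
Sat: 7:30 AM–4:36 PM = 9 h 6 min; less 45 min break → 8 h 21 min
Total worked: 44 h 59 min = 2699 min.
Regular 44 h 0 min = 2640 min at £43.50/h; overtime 0 h 59 min = 59 min at £65.25/h.
Pay = (2640 × £43.50 + 59 × £65.25) ÷ 60 = £1978.16.

£1978.16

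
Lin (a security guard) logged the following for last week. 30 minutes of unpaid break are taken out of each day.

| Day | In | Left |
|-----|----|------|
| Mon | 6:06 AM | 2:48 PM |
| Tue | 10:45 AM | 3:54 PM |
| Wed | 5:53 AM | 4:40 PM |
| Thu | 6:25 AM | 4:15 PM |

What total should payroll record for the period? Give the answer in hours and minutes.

32 h 28 min

Mon: 6:06 AM–2:48 PM = 8 h 42 min; less 30 min break → 8 h 12 min
Tue: 10:45 AM–3:54 PM = 5 h 9 min; less 30 min break → 4 h 39 min
Wed: 5:53 AM–4:40 PM = 10 h 47 min; less 30 min break → 10 h 17 min
Thu: 6:25 AM–4:15 PM = 9 h 50 min; less 30 min break → 9 h 20 min
Total: 8 h 12 min + 4 h 39 min + 10 h 17 min + 9 h 20 min = 32 h 28 min.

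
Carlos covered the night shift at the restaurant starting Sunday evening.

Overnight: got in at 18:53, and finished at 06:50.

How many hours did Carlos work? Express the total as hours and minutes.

Overnight: 18:53 → midnight = 5 h 7 min; midnight → 06:50 = 6 h 50 min; span 11 h 57 min

11 h 57 min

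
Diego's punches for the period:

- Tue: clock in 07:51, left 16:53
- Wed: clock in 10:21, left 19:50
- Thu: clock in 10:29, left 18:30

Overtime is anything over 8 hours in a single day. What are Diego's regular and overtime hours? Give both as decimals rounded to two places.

Regular 24.00 hours, overtime 2.53 hours

Tue: 07:51–16:53 = 9 h 2 min
Wed: 10:21–19:50 = 9 h 29 min
Thu: 10:29–18:30 = 8 h 1 min
Tue reg 8 h 0 min / OT 1 h 2 min; Wed reg 8 h 0 min / OT 1 h 29 min; Thu reg 8 h 0 min / OT 0 h 1 min.
Totals: regular 24 h 0 min, overtime 2 h 32 min.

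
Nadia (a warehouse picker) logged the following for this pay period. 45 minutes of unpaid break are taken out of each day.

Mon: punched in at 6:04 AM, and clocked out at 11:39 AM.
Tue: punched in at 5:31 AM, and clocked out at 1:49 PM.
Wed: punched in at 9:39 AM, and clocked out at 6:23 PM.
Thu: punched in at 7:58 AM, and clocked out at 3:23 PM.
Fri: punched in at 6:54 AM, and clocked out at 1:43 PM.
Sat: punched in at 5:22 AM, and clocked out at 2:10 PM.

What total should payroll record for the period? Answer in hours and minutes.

41 h 9 min

Mon: 6:04 AM–11:39 AM = 5 h 35 min; less 45 min break → 4 h 50 min
Tue: 5:31 AM–1:49 PM = 8 h 18 min; less 45 min break → 7 h 33 min
Wed: 9:39 AM–6:23 PM = 8 h 44 min; less 45 min break → 7 h 59 min
Thu: 7:58 AM–3:23 PM = 7 h 25 min; less 45 min break → 6 h 40 min
Fri: 6:54 AM–1:43 PM = 6 h 49 min; less 45 min break → 6 h 4 min
Sat: 5:22 AM–2:10 PM = 8 h 48 min; less 45 min break → 8 h 3 min
Total: 4 h 50 min + 7 h 33 min + 7 h 59 min + 6 h 40 min + 6 h 4 min + 8 h 3 min = 41 h 9 min.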